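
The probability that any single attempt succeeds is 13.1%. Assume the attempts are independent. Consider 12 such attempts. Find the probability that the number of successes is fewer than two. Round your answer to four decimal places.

X ~ Binomial(12, 0.131); P(X ≤ 1) = Σ C(12,k) p^k (1−p)^(12−k) over k:
  k=0: C(12,0)·0.131^0·0.869^12 = 0.185454
  k=1: C(12,1)·0.131^1·0.869^11 = 0.335483
Total = 0.520937

0.5209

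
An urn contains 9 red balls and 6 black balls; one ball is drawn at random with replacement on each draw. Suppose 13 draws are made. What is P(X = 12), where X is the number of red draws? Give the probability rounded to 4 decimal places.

X ~ Binomial(n=13, p=0.60).
P(X=12) = C(13,12) · p^12 · (1−p)^1
= 13 · 0.0021768 · 0.4 = 0.011319

0.0113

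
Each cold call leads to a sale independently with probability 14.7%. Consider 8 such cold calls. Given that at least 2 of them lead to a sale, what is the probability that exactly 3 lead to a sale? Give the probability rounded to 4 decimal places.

X ~ Binomial(8, 0.147). Want P(X=3 | X≥2) = P(X=3) / P(X≥2).
P(X=3) = C(8,3)·0.147^3·0.853^5 = 0.080331
P(X≥2) = 1 − 0.280280 − 0.386412 = 0.333308
Ratio = 0.080331 / 0.333308 = 0.241012

0.2410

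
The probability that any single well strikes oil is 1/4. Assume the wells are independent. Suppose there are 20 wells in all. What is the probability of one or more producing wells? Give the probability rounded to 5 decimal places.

0.99683

P(at least one) = 1 − P(none) = 1 − (1 − 0.25)^20
= 1 − 0.0031712 = 0.9968288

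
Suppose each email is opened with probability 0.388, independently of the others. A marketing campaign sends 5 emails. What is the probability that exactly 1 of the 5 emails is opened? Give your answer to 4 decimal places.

0.2721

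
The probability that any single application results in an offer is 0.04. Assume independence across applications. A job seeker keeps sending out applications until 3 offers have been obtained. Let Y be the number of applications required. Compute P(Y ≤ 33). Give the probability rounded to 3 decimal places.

Finishing within 33 applications ⇔ at least 3 successes in the first 33. With X ~ Binomial(33, 0.04), P(Y ≤ 33) = 1 − P(X ≤ 2).
  k=0: C(33,0)·0.04^0·0.96^33 = 0.25999
  k=1: C(33,1)·0.04^1·0.96^32 = 0.35748
  k=2: C(33,2)·0.04^2·0.96^31 = 0.23832
1 − 0.85579 = 0.14421

0.144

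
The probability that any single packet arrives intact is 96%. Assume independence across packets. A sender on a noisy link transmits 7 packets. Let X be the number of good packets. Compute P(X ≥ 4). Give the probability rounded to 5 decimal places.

0.99992

X ~ Binomial(7, 0.96); P(X ≥ 4) = Σ C(7,k) p^k (1−p)^(7−k) over k:
  k=4: C(7,4)·0.96^4·0.04^3 = 0.0019025
  k=5: C(7,5)·0.96^5·0.04^2 = 0.0273965
  k=6: C(7,6)·0.96^6·0.04^1 = 0.2191722
  k=7: C(7,7)·0.96^7·0.04^0 = 0.7514475
Total = 0.9999187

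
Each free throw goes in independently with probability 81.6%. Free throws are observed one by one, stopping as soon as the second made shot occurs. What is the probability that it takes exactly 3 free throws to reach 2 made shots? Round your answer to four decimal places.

0.2450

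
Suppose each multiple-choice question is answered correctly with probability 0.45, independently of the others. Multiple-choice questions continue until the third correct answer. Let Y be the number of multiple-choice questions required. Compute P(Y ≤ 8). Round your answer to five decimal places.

0.77987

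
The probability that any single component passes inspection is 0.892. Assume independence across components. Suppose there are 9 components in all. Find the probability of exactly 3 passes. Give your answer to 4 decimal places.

X ~ Binomial(n=9, p=0.892).
P(X=3) = C(9,3) · p^3 · (1−p)^6
= 84 · 0.70973 · 1.5869e-06 = 0.000095

0.0001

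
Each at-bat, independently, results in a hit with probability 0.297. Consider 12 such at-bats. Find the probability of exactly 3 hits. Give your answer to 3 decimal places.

X ~ Binomial(n=12, p=0.297).
P(X=3) = C(12,3) · p^3 · (1−p)^9
= 220 · 0.026198 · 0.041937 = 0.24171

0.242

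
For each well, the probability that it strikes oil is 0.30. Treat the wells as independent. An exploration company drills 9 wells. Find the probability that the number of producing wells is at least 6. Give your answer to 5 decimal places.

X ~ Binomial(9, 0.30); P(X ≥ 6) = Σ C(9,k) p^k (1−p)^(9−k) over k:
  k=6: C(9,6)·0.30^6·0.70^3 = 0.0210039
  k=7: C(9,7)·0.30^7·0.70^2 = 0.0038579
  k=8: C(9,8)·0.30^8·0.70^1 = 0.0004133
  k=9: C(9,9)·0.30^9·0.70^0 = 0.0000197
Total = 0.0252948

0.02529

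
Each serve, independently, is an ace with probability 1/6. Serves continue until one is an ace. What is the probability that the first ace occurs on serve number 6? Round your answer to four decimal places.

Geometric (trials to first success), p = 0.166667.
P(Y = 6) = (1−p)^5 · p = 0.40188 · 0.166667 = 0.066980

0.0670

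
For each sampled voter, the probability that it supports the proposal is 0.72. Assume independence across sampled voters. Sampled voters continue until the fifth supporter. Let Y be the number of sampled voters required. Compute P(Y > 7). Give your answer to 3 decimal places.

0.308

Needing more than 7 sampled voters ⇔ fewer than 5 successes in the first 7. With X ~ Binomial(7, 0.72), P(Y > 7) = P(X ≤ 4).
  k=0: C(7,0)·0.72^0·0.28^7 = 0.00013
  k=1: C(7,1)·0.72^1·0.28^6 = 0.00243
  k=2: C(7,2)·0.72^2·0.28^5 = 0.01874
  k=3: C(7,3)·0.72^3·0.28^4 = 0.08030
  k=4: C(7,4)·0.72^4·0.28^3 = 0.20648
P(X ≤ 4) = 0.30807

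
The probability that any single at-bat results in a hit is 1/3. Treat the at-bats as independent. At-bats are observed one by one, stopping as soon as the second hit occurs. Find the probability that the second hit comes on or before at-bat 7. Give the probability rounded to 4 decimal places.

0.7366

Finishing within 7 at-bats ⇔ at least 2 successes in the first 7. With X ~ Binomial(7, 0.333333), P(Y ≤ 7) = 1 − P(X ≤ 1).
  k=0: C(7,0)·0.333333^0·0.666667^7 = 0.058528
  k=1: C(7,1)·0.333333^1·0.666667^6 = 0.204847
1 − 0.263374 = 0.736626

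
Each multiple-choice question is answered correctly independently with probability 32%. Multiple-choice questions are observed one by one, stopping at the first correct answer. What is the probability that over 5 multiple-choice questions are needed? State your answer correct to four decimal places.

Y = number of multiple-choice questions to the first success; geometric, p = 0.32.
P(Y > 5) = P(first 5 all fail) = (1−p)^5 = 0.145393

0.1454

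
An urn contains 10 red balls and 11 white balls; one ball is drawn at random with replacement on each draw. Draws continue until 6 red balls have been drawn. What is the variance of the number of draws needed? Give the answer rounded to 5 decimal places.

Y = total draws until the sixth success; negative binomial with r=6, p=0.476190.
Var(Y) = r(1−p)/p² = 6·0.523810 / 0.476190² = 13.8600000

13.86000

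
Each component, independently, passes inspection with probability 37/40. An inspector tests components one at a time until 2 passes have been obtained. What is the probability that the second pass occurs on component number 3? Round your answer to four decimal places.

Y = trial on which the second success occurs; negative binomial, r=2, p=0.925.
P(Y=3) = C(2,1) · p^2 · (1−p)^1
= 2 · 0.85562 · 0.075 = 0.128344

0.1283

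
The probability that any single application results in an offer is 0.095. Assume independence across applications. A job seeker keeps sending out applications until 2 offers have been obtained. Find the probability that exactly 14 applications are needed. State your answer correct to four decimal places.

0.0354

Y = trial on which the second success occurs; negative binomial, r=2, p=0.095.
P(Y=14) = C(13,1) · p^2 · (1−p)^12
= 13 · 0.009025 · 0.30184 = 0.035414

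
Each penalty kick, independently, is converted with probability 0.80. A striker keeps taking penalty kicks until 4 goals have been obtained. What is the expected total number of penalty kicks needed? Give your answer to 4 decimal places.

5.0000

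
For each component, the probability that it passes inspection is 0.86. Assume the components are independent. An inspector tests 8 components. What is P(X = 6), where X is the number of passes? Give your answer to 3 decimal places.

0.222

X ~ Binomial(n=8, p=0.86).
P(X=6) = C(8,6) · p^6 · (1−p)^2
= 28 · 0.40457 · 0.0196 = 0.22203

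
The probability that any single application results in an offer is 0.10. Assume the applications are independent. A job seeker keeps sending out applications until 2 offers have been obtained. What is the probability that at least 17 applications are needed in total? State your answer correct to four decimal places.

0.5147

Needing more than 16 applications ⇔ fewer than 2 successes in the first 16. With X ~ Binomial(16, 0.10), P(Y > 16) = P(X ≤ 1).
  k=0: C(16,0)·0.10^0·0.90^16 = 0.185302
  k=1: C(16,1)·0.10^1·0.90^15 = 0.329426
P(X ≤ 1) = 0.514728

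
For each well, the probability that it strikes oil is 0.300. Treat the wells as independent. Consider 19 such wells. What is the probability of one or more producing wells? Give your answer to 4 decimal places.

P(at least one) = 1 − P(none) = 1 − (1 − 0.30)^19
= 1 − 0.001140 = 0.998860

0.9989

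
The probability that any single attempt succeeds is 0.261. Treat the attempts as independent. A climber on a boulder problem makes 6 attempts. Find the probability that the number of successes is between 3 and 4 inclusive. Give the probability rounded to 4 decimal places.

0.1815

X ~ Binomial(6, 0.261); P(3 ≤ X ≤ 4) = Σ C(6,k) p^k (1−p)^(6−k) over k:
  k=3: C(6,3)·0.261^3·0.739^3 = 0.143511
  k=4: C(6,4)·0.261^4·0.739^2 = 0.038014
Total = 0.181525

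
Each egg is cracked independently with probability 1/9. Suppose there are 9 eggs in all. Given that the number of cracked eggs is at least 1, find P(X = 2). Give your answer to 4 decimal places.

X ~ Binomial(9, 0.111111). Want P(X=2 | X≥1) = P(X=2) / P(X≥1).
P(X=2) = C(9,2)·0.111111^2·0.888889^7 = 0.194872
P(X≥1) = 1 − 0.346439 = 0.653561
Ratio = 0.194872 / 0.653561 = 0.298170

0.2982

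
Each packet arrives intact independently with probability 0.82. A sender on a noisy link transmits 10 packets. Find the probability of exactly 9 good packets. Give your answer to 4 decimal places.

X ~ Binomial(n=10, p=0.82).
P(X=9) = C(10,9) · p^9 · (1−p)^1
= 10 · 0.16762 · 0.18 = 0.301715

0.3017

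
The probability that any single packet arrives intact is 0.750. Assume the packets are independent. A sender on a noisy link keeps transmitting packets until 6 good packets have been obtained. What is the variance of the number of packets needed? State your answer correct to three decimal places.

Y = total packets until the sixth success; negative binomial with r=6, p=0.75.
Var(Y) = r(1−p)/p² = 6·0.25 / 0.75² = 2.66667

2.667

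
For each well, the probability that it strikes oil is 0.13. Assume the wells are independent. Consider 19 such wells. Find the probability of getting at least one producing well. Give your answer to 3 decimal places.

0.929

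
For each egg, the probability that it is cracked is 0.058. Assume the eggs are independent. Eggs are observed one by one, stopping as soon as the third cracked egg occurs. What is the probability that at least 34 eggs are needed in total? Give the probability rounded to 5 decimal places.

Needing more than 33 eggs ⇔ fewer than 3 successes in the first 33. With X ~ Binomial(33, 0.058), P(Y > 33) = P(X ≤ 2).
  k=0: C(33,0)·0.058^0·0.942^33 = 0.1392130
  k=1: C(33,1)·0.058^1·0.942^32 = 0.2828595
  k=2: C(33,2)·0.058^2·0.942^31 = 0.2786557
P(X ≤ 2) = 0.7007282

0.70073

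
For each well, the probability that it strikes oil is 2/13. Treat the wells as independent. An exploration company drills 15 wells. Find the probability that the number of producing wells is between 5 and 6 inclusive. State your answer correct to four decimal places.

X ~ Binomial(15, 0.153846); P(5 ≤ X ≤ 6) = Σ C(15,k) p^k (1−p)^(15−k) over k:
  k=5: C(15,5)·0.153846^5·0.846154^10 = 0.048695
  k=6: C(15,6)·0.153846^6·0.846154^9 = 0.014756
Total = 0.063451

0.0635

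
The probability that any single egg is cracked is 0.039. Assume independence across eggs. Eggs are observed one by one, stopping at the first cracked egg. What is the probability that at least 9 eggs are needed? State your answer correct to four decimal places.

0.7274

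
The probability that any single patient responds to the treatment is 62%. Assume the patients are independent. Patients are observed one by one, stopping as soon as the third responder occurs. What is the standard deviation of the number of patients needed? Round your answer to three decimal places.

1.722

Y = total patients until the third success; negative binomial with r=3, p=0.62.
SD(Y) = √[r(1−p)/p²] = √(2.96566) = 1.72211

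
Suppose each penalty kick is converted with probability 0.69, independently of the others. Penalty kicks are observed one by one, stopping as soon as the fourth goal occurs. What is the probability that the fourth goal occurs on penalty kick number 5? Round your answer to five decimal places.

Y = trial on which the fourth success occurs; negative binomial, r=4, p=0.69.
P(Y=5) = C(4,3) · p^4 · (1−p)^1
= 4 · 0.22667 · 0.31 = 0.2810723

0.28107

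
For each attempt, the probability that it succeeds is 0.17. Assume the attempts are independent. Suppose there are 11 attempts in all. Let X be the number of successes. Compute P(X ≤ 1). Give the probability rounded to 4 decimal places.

0.4189

X ~ Binomial(11, 0.17); P(X ≤ 1) = Σ C(11,k) p^k (1−p)^(11−k) over k:
  k=0: C(11,0)·0.17^0·0.83^11 = 0.128783
  k=1: C(11,1)·0.17^1·0.83^10 = 0.290150
Total = 0.418933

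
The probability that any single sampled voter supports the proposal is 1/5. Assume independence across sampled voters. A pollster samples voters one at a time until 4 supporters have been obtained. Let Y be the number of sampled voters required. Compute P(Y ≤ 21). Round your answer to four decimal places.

Finishing within 21 sampled voters ⇔ at least 4 successes in the first 21. With X ~ Binomial(21, 0.20), P(Y ≤ 21) = 1 − P(X ≤ 3).
  k=0: C(21,0)·0.20^0·0.80^21 = 0.009223
  k=1: C(21,1)·0.20^1·0.80^20 = 0.048423
  k=2: C(21,2)·0.20^2·0.80^19 = 0.121057
  k=3: C(21,3)·0.20^3·0.80^18 = 0.191673
1 − 0.370376 = 0.629624

0.6296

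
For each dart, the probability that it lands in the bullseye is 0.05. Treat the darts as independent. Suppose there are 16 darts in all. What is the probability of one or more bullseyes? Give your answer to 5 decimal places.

P(at least one) = 1 − P(none) = 1 − (1 − 0.05)^16
= 1 − 0.4401267 = 0.5598733

0.55987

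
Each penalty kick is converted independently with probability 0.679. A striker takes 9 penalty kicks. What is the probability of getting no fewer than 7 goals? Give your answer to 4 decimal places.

X ~ Binomial(9, 0.679); P(X ≥ 7) = Σ C(9,k) p^k (1−p)^(9−k) over k:
  k=7: C(9,7)·0.679^7·0.321^2 = 0.246832
  k=8: C(9,8)·0.679^8·0.321^1 = 0.130529
  k=9: C(9,9)·0.679^9·0.321^0 = 0.030678
Total = 0.408038

0.4080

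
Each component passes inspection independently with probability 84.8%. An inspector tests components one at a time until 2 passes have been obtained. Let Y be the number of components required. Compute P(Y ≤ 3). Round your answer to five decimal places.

Finishing within 3 components ⇔ at least 2 successes in the first 3. With X ~ Binomial(3, 0.848), P(Y ≤ 3) = 1 − P(X ≤ 1).
  k=0: C(3,0)·0.848^0·0.152^3 = 0.0035118
  k=1: C(3,1)·0.848^1·0.152^2 = 0.0587766
1 − 0.0622884 = 0.9377116

0.93771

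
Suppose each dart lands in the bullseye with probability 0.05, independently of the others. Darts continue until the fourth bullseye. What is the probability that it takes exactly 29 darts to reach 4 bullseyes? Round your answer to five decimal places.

0.00568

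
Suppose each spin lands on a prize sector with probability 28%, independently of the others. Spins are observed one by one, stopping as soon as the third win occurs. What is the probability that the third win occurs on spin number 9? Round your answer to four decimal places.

Y = trial on which the third success occurs; negative binomial, r=3, p=0.28.
P(Y=9) = C(8,2) · p^3 · (1−p)^6
= 28 · 0.021952 · 0.13931 = 0.085630

0.0856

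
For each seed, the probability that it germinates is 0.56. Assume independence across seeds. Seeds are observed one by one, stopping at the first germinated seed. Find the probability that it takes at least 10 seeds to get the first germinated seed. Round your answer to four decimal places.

0.0006

Y = number of seeds to the first success; geometric, p = 0.56.
P(Y > 9) = P(first 9 all fail) = (1−p)^9 = 0.000618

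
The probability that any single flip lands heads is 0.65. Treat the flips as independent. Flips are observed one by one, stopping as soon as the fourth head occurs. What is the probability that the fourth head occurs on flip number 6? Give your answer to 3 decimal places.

0.219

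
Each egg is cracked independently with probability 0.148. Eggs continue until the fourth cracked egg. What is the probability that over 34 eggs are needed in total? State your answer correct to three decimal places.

0.238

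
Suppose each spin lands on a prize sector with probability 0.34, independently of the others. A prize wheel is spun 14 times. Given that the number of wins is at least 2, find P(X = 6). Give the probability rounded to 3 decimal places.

0.171

X ~ Binomial(14, 0.34). Want P(X=6 | X≥2) = P(X=6) / P(X≥2).
P(X=6) = C(14,6)·0.34^6·0.66^8 = 0.16702
P(X≥2) = 1 − 0.00298 − 0.02146 = 0.97556
Ratio = 0.16702 / 0.97556 = 0.17121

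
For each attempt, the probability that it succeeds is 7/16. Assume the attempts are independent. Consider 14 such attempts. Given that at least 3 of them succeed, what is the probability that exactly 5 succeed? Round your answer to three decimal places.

0.185

X ~ Binomial(14, 0.4375). Want P(X=5 | X≥3) = P(X=5) / P(X≥3).
P(X=5) = C(14,5)·0.4375^5·0.5625^9 = 0.18091
P(X≥3) = 1 − 0.00032 − 0.00346 − 0.01748 = 0.97875
Ratio = 0.18091 / 0.97875 = 0.18484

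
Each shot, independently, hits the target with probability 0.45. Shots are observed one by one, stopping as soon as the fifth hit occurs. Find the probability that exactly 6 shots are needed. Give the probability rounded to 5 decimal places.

Y = trial on which the fifth success occurs; negative binomial, r=5, p=0.45.
P(Y=6) = C(5,4) · p^5 · (1−p)^1
= 5 · 0.018453 · 0.55 = 0.0507452

0.05075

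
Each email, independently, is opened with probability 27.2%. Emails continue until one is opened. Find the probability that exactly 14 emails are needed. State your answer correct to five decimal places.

Geometric (trials to first success), p = 0.272.
P(Y = 14) = (1−p)^13 · p = 0.016133 · 0.272 = 0.0043881

0.00439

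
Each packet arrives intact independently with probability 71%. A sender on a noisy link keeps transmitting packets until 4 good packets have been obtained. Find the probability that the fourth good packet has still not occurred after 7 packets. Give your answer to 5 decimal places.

0.11344

Needing more than 7 packets ⇔ fewer than 4 successes in the first 7. With X ~ Binomial(7, 0.71), P(Y > 7) = P(X ≤ 3).
  k=0: C(7,0)·0.71^0·0.29^7 = 0.0001725
  k=1: C(7,1)·0.71^1·0.29^6 = 0.0029563
  k=2: C(7,2)·0.71^2·0.29^5 = 0.0217133
  k=3: C(7,3)·0.71^3·0.29^4 = 0.0886003
P(X ≤ 3) = 0.1134424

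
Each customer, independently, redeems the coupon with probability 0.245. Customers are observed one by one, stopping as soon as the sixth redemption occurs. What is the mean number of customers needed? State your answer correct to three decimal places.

Y = total customers until the sixth success; negative binomial with r=6, p=0.245.
E[Y] = r / p = 6 / 0.245 = 24.48980

24.490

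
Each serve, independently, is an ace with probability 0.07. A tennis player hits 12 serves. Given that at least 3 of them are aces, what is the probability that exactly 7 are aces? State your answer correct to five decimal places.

0.00010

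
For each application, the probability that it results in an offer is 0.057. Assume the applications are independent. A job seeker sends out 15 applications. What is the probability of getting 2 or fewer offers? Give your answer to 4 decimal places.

X ~ Binomial(15, 0.057); P(X ≤ 2) = Σ C(15,k) p^k (1−p)^(15−k) over k:
  k=0: C(15,0)·0.057^0·0.943^15 = 0.414644
  k=1: C(15,1)·0.057^1·0.943^14 = 0.375950
  k=2: C(15,2)·0.057^2·0.943^13 = 0.159071
Total = 0.949665

0.9497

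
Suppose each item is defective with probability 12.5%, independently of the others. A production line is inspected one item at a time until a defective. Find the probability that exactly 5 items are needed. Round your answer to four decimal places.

0.0733

Geometric (trials to first success), p = 0.125.
P(Y = 5) = (1−p)^4 · p = 0.58618 · 0.125 = 0.073273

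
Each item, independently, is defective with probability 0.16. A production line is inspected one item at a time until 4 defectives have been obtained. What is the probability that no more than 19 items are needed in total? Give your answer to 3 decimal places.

Finishing within 19 items ⇔ at least 4 successes in the first 19. With X ~ Binomial(19, 0.16), P(Y ≤ 19) = 1 − P(X ≤ 3).
  k=0: C(19,0)·0.16^0·0.84^19 = 0.03642
  k=1: C(19,1)·0.16^1·0.84^18 = 0.13180
  k=2: C(19,2)·0.16^2·0.84^17 = 0.22594
  k=3: C(19,3)·0.16^3·0.84^16 = 0.24387
1 − 0.63801 = 0.36199

0.362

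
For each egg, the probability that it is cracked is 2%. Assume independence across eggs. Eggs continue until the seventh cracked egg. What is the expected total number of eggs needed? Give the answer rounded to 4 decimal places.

Y = total eggs until the seventh success; negative binomial with r=7, p=0.02.
E[Y] = r / p = 7 / 0.02 = 350.000000

350.0000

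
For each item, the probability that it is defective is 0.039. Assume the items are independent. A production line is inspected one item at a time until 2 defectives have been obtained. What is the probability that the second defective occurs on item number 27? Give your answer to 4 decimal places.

0.0146

Y = trial on which the second success occurs; negative binomial, r=2, p=0.039.
P(Y=27) = C(26,1) · p^2 · (1−p)^25
= 26 · 0.001521 · 0.3699 = 0.014628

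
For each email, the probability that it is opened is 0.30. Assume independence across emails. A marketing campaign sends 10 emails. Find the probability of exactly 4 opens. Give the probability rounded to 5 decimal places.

0.20012

X ~ Binomial(n=10, p=0.30).
P(X=4) = C(10,4) · p^4 · (1−p)^6
= 210 · 0.0081 · 0.11765 = 0.2001209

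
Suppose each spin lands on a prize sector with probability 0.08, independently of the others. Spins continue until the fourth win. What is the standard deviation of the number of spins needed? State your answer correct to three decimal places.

Y = total spins until the fourth success; negative binomial with r=4, p=0.08.
SD(Y) = √[r(1−p)/p²] = √(575.00000) = 23.97916

23.979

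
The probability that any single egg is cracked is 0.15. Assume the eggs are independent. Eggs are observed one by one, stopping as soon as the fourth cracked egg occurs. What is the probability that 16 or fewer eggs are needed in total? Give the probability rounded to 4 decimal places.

0.2101

Finishing within 16 eggs ⇔ at least 4 successes in the first 16. With X ~ Binomial(16, 0.15), P(Y ≤ 16) = 1 − P(X ≤ 3).
  k=0: C(16,0)·0.15^0·0.85^16 = 0.074251
  k=1: C(16,1)·0.15^1·0.85^15 = 0.209650
  k=2: C(16,2)·0.15^2·0.85^14 = 0.277478
  k=3: C(16,3)·0.15^3·0.85^13 = 0.228511
1 − 0.789891 = 0.210109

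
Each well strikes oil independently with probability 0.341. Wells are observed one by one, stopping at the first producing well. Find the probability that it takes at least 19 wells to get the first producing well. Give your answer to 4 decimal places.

0.0005

Y = number of wells to the first success; geometric, p = 0.341.
P(Y > 18) = P(first 18 all fail) = (1−p)^18 = 0.000549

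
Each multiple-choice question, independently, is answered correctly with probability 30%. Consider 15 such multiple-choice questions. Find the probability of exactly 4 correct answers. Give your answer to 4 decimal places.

X ~ Binomial(n=15, p=0.30).
P(X=4) = C(15,4) · p^4 · (1−p)^11
= 1365 · 0.0081 · 0.019773 = 0.218623

0.2186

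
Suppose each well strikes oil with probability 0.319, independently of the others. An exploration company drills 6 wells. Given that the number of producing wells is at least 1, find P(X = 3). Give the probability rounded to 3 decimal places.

X ~ Binomial(6, 0.319). Want P(X=3 | X≥1) = P(X=3) / P(X≥1).
P(X=3) = C(6,3)·0.319^3·0.681^3 = 0.20504
P(X≥1) = 1 − 0.09974 = 0.90026
Ratio = 0.20504 / 0.90026 = 0.22776

0.228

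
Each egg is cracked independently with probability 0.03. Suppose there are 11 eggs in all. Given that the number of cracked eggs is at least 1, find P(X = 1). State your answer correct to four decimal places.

0.8548

X ~ Binomial(11, 0.03). Want P(X=1 | X≥1) = P(X=1) / P(X≥1).
P(X=1) = C(11,1)·0.03^1·0.97^10 = 0.243350
P(X≥1) = 1 − 0.715301 = 0.284699
Ratio = 0.243350 / 0.284699 = 0.854763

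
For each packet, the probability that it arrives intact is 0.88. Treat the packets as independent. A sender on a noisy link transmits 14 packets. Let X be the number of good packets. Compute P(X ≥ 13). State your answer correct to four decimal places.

0.4859

X ~ Binomial(14, 0.88); P(X ≥ 13) = Σ C(14,k) p^k (1−p)^(14−k) over k:
  k=13: C(14,13)·0.88^13·0.12^1 = 0.318848
  k=14: C(14,14)·0.88^14·0.12^0 = 0.167016
Total = 0.485864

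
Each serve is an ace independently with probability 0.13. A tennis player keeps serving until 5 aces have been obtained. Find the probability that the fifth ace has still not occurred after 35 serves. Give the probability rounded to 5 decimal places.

Needing more than 35 serves ⇔ fewer than 5 successes in the first 35. With X ~ Binomial(35, 0.13), P(Y > 35) = P(X ≤ 4).
  k=0: C(35,0)·0.13^0·0.87^35 = 0.0076414
  k=1: C(35,1)·0.13^1·0.87^34 = 0.0399637
  k=2: C(35,2)·0.13^2·0.87^33 = 0.1015171
  k=3: C(35,3)·0.13^3·0.87^32 = 0.1668614
  k=4: C(35,4)·0.13^4·0.87^31 = 0.1994665
P(X ≤ 4) = 0.5154500

0.51545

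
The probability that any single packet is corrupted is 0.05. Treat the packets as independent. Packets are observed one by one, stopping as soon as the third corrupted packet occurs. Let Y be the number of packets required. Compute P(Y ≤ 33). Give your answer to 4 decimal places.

0.2272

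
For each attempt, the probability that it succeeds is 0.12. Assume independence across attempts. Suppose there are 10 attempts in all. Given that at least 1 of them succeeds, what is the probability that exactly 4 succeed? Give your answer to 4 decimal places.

0.0280

X ~ Binomial(10, 0.12). Want P(X=4 | X≥1) = P(X=4) / P(X≥1).
P(X=4) = C(10,4)·0.12^4·0.88^6 = 0.020223
P(X≥1) = 1 − 0.278501 = 0.721499
Ratio = 0.020223 / 0.721499 = 0.028029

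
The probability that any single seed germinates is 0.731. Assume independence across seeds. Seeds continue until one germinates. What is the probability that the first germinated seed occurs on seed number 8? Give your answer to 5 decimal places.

Geometric (trials to first success), p = 0.731.
P(Y = 8) = (1−p)^7 · p = 0.00010192 · 0.731 = 0.0000745

0.00007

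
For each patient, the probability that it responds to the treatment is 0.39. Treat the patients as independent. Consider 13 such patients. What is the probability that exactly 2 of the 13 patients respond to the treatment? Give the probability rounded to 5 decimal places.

X ~ Binomial(n=13, p=0.39).
P(X=2) = C(13,2) · p^2 · (1−p)^11
= 78 · 0.1521 · 0.0043514 = 0.0516240

0.05162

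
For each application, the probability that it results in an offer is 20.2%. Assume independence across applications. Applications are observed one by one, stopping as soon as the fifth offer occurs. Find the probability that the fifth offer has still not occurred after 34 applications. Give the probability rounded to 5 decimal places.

Needing more than 34 applications ⇔ fewer than 5 successes in the first 34. With X ~ Binomial(34, 0.202), P(Y > 34) = P(X ≤ 4).
  k=0: C(34,0)·0.202^0·0.798^34 = 0.0004657
  k=1: C(34,1)·0.202^1·0.798^33 = 0.0040080
  k=2: C(34,2)·0.202^2·0.798^32 = 0.0167401
  k=3: C(34,3)·0.202^3·0.798^31 = 0.0451997
  k=4: C(34,4)·0.202^4·0.798^30 = 0.0886718
P(X ≤ 4) = 0.1550852

0.15509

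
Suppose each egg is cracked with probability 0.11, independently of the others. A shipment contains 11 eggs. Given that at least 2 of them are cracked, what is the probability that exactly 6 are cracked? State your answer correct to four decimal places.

X ~ Binomial(11, 0.11). Want P(X=6 | X≥2) = P(X=6) / P(X≥2).
P(X=6) = C(11,6)·0.11^6·0.89^5 = 0.000457
P(X≥2) = 1 − 0.277517 − 0.377299 = 0.345184
Ratio = 0.000457 / 0.345184 = 0.001324

0.0013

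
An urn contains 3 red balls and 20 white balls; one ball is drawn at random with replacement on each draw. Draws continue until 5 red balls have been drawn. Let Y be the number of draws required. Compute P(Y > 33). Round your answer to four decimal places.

Needing more than 33 draws ⇔ fewer than 5 successes in the first 33. With X ~ Binomial(33, 0.130435), P(Y > 33) = P(X ≤ 4).
  k=0: C(33,0)·0.130435^0·0.869565^33 = 0.009931
  k=1: C(33,1)·0.130435^1·0.869565^32 = 0.049156
  k=2: C(33,2)·0.130435^2·0.869565^31 = 0.117974
  k=3: C(33,3)·0.130435^3·0.869565^30 = 0.182860
  k=4: C(33,4)·0.130435^4·0.869565^29 = 0.205718
P(X ≤ 4) = 0.565639

0.5656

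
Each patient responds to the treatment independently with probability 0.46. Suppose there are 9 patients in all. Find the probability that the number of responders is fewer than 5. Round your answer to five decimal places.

0.59760

X ~ Binomial(9, 0.46); P(X ≤ 4) = Σ C(9,k) p^k (1−p)^(9−k) over k:
  k=0: C(9,0)·0.46^0·0.54^9 = 0.0039043
  k=1: C(9,1)·0.46^1·0.54^8 = 0.0299330
  k=2: C(9,2)·0.46^2·0.54^7 = 0.1019940
  k=3: C(9,3)·0.46^3·0.54^6 = 0.2027287
  k=4: C(9,4)·0.46^4·0.54^5 = 0.2590423
Total = 0.5976023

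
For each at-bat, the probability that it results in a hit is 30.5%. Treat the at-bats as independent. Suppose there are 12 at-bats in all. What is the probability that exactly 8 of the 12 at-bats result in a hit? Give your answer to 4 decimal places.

X ~ Binomial(n=12, p=0.305).
P(X=8) = C(12,8) · p^8 · (1−p)^4
= 495 · 7.4886e-05 · 0.23331 = 0.008649

0.0086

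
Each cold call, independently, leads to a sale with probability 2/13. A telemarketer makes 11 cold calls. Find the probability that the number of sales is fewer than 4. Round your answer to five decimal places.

0.92494

X ~ Binomial(11, 0.153846); P(X ≤ 3) = Σ C(11,k) p^k (1−p)^(11−k) over k:
  k=0: C(11,0)·0.153846^0·0.846154^11 = 0.1591999
  k=1: C(11,1)·0.153846^1·0.846154^10 = 0.3183997
  k=2: C(11,2)·0.153846^2·0.846154^9 = 0.2894543
  k=3: C(11,3)·0.153846^3·0.846154^8 = 0.1578842
Total = 0.9249380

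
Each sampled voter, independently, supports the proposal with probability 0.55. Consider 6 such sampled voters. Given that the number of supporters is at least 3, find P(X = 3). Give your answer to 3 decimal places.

X ~ Binomial(6, 0.55). Want P(X=3 | X≥3) = P(X=3) / P(X≥3).
P(X=3) = C(6,3)·0.55^3·0.45^3 = 0.30322
P(X≥3) = 1 − 0.00830 − 0.06089 − 0.18607 = 0.74474
Ratio = 0.30322 / 0.74474 = 0.40715

0.407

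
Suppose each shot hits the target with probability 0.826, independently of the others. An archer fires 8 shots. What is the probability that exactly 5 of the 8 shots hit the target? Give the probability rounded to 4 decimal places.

X ~ Binomial(n=8, p=0.826).
P(X=5) = C(8,5) · p^5 · (1−p)^3
= 56 · 0.3845 · 0.005268 = 0.113432

0.1134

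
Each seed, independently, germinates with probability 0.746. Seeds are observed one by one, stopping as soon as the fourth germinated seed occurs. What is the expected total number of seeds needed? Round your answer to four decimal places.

Y = total seeds until the fourth success; negative binomial with r=4, p=0.746.
E[Y] = r / p = 4 / 0.746 = 5.361930

5.3619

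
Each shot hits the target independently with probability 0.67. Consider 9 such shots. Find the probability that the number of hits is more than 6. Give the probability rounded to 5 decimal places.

X ~ Binomial(9, 0.67); P(X ≥ 7) = Σ C(9,k) p^k (1−p)^(9−k) over k:
  k=7: C(9,7)·0.67^7·0.33^2 = 0.2376041
  k=8: C(9,8)·0.67^8·0.33^1 = 0.1206021
  k=9: C(9,9)·0.67^9·0.33^0 = 0.0272065
Total = 0.3854128

0.38541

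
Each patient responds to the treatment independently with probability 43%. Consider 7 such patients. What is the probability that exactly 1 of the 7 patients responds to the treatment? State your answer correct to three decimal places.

0.103

X ~ Binomial(n=7, p=0.43).
P(X=1) = C(7,1) · p^1 · (1−p)^6
= 7 · 0.43 · 0.034296 = 0.10323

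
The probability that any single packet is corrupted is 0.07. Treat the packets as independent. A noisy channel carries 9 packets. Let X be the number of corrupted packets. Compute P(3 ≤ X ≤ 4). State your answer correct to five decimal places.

X ~ Binomial(9, 0.07); P(3 ≤ X ≤ 4) = Σ C(9,k) p^k (1−p)^(9−k) over k:
  k=3: C(9,3)·0.07^3·0.93^6 = 0.0186411
  k=4: C(9,4)·0.07^4·0.93^5 = 0.0021046
Total = 0.0207457

0.02075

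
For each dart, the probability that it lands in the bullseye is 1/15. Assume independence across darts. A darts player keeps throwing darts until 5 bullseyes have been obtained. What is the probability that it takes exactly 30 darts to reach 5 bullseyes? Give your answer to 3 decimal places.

Y = trial on which the fifth success occurs; negative binomial, r=5, p=0.066667.
P(Y=30) = C(29,4) · p^5 · (1−p)^25
= 23751 · 1.3169e-06 · 0.1782 = 0.00557

0.006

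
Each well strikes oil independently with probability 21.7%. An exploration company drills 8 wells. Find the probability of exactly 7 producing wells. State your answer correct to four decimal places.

X ~ Binomial(n=8, p=0.217).
P(X=7) = C(8,7) · p^7 · (1−p)^1
= 8 · 2.2658e-05 · 0.783 = 0.000142

0.0001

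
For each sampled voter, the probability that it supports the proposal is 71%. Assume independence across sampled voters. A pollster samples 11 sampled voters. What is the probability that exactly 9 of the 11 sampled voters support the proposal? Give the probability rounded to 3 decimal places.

0.212

X ~ Binomial(n=11, p=0.71).
P(X=9) = C(11,9) · p^9 · (1−p)^2
= 55 · 0.045849 · 0.0841 = 0.21207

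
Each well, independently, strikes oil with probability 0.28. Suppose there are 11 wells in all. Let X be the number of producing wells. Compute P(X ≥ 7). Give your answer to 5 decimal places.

0.01462

X ~ Binomial(11, 0.28); P(X ≥ 7) = Σ C(11,k) p^k (1−p)^(11−k) over k:
  k=7: C(11,7)·0.28^7·0.72^4 = 0.0119660
  k=8: C(11,8)·0.28^8·0.72^3 = 0.0023267
  k=9: C(11,9)·0.28^9·0.72^2 = 0.0003016
  k=10: C(11,10)·0.28^10·0.72^1 = 0.0000235
  k=11: C(11,11)·0.28^11·0.72^0 = 0.0000008
Total = 0.0146187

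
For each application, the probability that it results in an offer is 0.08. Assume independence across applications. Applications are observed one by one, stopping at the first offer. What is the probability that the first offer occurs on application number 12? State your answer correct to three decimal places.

0.032

Geometric (trials to first success), p = 0.08.
P(Y = 12) = (1−p)^11 · p = 0.39964 · 0.08 = 0.03197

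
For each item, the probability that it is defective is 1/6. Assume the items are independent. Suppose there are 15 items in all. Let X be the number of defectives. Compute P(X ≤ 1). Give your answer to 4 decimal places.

X ~ Binomial(15, 0.166667); P(X ≤ 1) = Σ C(15,k) p^k (1−p)^(15−k) over k:
  k=0: C(15,0)·0.166667^0·0.833333^15 = 0.064905
  k=1: C(15,1)·0.166667^1·0.833333^14 = 0.194716
Total = 0.259622

0.2596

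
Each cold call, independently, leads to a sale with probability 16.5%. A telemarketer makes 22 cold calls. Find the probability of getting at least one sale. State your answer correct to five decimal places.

P(at least one) = 1 − P(none) = 1 − (1 − 0.165)^22
= 1 − 0.0189279 = 0.9810721

0.98107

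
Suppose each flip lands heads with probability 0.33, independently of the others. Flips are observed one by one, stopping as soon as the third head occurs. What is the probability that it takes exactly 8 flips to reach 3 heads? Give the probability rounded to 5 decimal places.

Y = trial on which the third success occurs; negative binomial, r=3, p=0.33.
P(Y=8) = C(7,2) · p^3 · (1−p)^5
= 21 · 0.035937 · 0.13501 = 0.1018908

0.10189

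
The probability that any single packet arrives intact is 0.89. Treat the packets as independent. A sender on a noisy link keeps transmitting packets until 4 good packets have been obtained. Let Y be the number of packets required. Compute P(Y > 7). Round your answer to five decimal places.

0.00389

Needing more than 7 packets ⇔ fewer than 4 successes in the first 7. With X ~ Binomial(7, 0.89), P(Y > 7) = P(X ≤ 3).
  k=0: C(7,0)·0.89^0·0.11^7 = 0.0000002
  k=1: C(7,1)·0.89^1·0.11^6 = 0.0000110
  k=2: C(7,2)·0.89^2·0.11^5 = 0.0002679
  k=3: C(7,3)·0.89^3·0.11^4 = 0.0036125
P(X ≤ 3) = 0.0038916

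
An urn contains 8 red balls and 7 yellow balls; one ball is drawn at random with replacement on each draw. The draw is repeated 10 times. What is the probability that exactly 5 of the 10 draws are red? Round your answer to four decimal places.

0.2407

X ~ Binomial(n=10, p=0.533333).
P(X=5) = C(10,5) · p^5 · (1−p)^5
= 252 · 0.043151 · 0.022133 = 0.240673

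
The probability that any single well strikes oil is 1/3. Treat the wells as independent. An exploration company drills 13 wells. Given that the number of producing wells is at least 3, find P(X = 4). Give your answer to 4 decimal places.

X ~ Binomial(13, 0.333333). Want P(X=4 | X≥3) = P(X=4) / P(X≥3).
P(X=4) = C(13,4)·0.333333^4·0.666667^9 = 0.229615
P(X≥3) = 1 − 0.005138 − 0.033399 − 0.100196 = 0.861268
Ratio = 0.229615 / 0.861268 = 0.266601

0.2666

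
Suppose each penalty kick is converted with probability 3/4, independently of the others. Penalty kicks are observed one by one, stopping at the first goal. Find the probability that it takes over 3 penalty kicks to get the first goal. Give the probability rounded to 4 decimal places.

Y = number of penalty kicks to the first success; geometric, p = 0.75.
P(Y > 3) = P(first 3 all fail) = (1−p)^3 = 0.015625

0.0156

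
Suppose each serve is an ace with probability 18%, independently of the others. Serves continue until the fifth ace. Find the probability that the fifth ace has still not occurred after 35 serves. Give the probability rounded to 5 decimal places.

0.21964

Needing more than 35 serves ⇔ fewer than 5 successes in the first 35. With X ~ Binomial(35, 0.18), P(Y > 35) = P(X ≤ 4).
  k=0: C(35,0)·0.18^0·0.82^35 = 0.0009627
  k=1: C(35,1)·0.18^1·0.82^34 = 0.0073962
  k=2: C(35,2)·0.18^2·0.82^33 = 0.0276006
  k=3: C(35,3)·0.18^3·0.82^32 = 0.0666454
  k=4: C(35,4)·0.18^4·0.82^31 = 0.1170359
P(X ≤ 4) = 0.2196409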